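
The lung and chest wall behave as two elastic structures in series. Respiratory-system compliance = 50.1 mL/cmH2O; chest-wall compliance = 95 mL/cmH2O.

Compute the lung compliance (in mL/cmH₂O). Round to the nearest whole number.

106

1/CL = 1/Crs − 1/Ccw.
1/CL = 1/50.1 − 1/95 = 0.009434.
CL = 106.0 mL/cmH2O.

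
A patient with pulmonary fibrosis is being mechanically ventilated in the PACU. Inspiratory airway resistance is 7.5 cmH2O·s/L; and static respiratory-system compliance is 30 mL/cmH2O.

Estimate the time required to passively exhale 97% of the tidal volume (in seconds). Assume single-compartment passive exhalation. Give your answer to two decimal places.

0.79

τ = R × C = 7.5 × 30 mL/cmH2O = 7.5 × 0.030 L/cmH2O = 0.225 s.
Exhaled fraction f = 1 − e^(−t/τ) → t = −τ·ln(1 − f) = −0.225·ln(0.03) = 0.789 s.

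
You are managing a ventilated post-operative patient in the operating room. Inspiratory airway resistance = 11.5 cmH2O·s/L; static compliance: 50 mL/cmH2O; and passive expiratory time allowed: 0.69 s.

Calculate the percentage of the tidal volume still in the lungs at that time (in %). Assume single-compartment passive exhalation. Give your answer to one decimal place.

30.1

τ = R × C = 11.5 × 50 mL/cmH2O = 11.5 × 0.050 L/cmH2O = 0.575 s.
Passive exhalation: V(t)/V₀ = e^(−t/τ) = e^(−0.69/0.575) = 0.3012.
Fraction remaining = 0.3012 → 30.12%.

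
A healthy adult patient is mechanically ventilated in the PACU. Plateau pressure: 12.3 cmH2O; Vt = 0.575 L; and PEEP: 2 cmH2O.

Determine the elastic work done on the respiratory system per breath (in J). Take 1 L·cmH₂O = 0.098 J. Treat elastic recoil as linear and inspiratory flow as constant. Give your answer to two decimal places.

Elastic work ≈ ½ × (Pplat − PEEP) × Vt = 0.5 × (12.3 − 2) × 0.575 L = 0.5 × 10.3 × 0.575 = 2.961 L·cmH2O.
× 0.098 J/(L·cmH2O) → 0.2902 J.

0.29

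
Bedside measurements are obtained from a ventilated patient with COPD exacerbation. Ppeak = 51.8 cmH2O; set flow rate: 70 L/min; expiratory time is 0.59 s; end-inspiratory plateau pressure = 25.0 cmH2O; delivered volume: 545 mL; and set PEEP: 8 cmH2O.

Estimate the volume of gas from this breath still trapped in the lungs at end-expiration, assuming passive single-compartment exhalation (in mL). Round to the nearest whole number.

Flow: 70 L/min ÷ 60 = 1.1667 L/s.
R = (PIP − Pplat)/V̇ = (51.8 − 25.0) / 1.1667 = 26.8/1.1667 = 22.971 cmH2O·s/L.
C = Vt/(Pplat − PEEP) = 545.0 / (25.0 − 8) = 545.0/17.0 = 32.059 mL/cmH2O.
τ = R × C = 22.971 × 0.03206 L/cmH2O = 0.7365 s.
Fraction remaining = e^(−Te/τ) = e^(−0.59/0.7365) = 0.4488.
Trapped volume = 545.0 × 0.4488 = 244.6 mL.

245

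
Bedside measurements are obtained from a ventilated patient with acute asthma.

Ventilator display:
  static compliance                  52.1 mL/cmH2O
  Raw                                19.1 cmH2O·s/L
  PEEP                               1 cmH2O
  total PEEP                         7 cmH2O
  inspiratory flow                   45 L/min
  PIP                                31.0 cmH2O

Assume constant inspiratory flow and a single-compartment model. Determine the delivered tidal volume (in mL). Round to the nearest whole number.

Flow: 45 L/min ÷ 60 = 0.75 L/s.
Total PEEP = 7 cmH2O (set 1 + intrinsic 6); this is the baseline alveolar pressure.
Equation of motion (constant flow): PIP = Vt/C + R·V̇ + PEEP.
Vt/C = PIP − R·V̇ − PEEP = 31.0 − 14.325 − 7 = 9.675 cmH2O.
Vt = C × 9.675 = 52.1 × 9.675 = 504.07 mL.

504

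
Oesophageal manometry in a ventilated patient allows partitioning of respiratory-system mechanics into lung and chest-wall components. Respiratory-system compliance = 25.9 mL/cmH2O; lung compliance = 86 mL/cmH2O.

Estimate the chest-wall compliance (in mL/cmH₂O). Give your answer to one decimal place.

37.1

1/Ccw = 1/Crs − 1/CL.
1/Ccw = 1/25.9 − 1/86 = 0.02698.
Ccw = 37.064 mL/cmH2O.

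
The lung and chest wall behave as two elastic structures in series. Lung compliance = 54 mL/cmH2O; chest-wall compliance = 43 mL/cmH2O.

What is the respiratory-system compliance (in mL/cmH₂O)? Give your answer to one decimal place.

Lung and chest wall are elastances in series: 1/Crs = 1/CL + 1/Ccw.
1/Crs = 1/54 + 1/43 = 0.04177.
Crs = 23.941 mL/cmH2O.

23.9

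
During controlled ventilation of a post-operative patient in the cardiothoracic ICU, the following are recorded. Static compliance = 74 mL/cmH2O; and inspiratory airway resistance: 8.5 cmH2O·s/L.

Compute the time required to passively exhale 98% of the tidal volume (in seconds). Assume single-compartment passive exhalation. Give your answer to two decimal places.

2.46

τ = R × C = 8.5 × 74 mL/cmH2O = 8.5 × 0.074 L/cmH2O = 0.629 s.
Exhaled fraction f = 1 − e^(−t/τ) → t = −τ·ln(1 − f) = −0.629·ln(0.02) = 2.461 s.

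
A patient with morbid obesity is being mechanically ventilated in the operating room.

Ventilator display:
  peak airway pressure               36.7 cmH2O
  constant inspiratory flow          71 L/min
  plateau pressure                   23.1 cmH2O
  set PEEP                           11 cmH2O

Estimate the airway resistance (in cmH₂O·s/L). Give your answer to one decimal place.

Flow: 71 L/min ÷ 60 = 1.1833 L/s.
Raw = (PIP − Pplat) / flow = (36.7 − 23.1) / 1.1833 = 13.6 / 1.1833 = 11.493 cmH2O·s/L.

11.5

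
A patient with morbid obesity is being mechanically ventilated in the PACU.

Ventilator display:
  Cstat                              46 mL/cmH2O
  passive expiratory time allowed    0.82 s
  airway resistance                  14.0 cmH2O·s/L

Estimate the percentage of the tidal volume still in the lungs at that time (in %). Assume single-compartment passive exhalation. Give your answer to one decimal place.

τ = R × C = 14.0 × 46 mL/cmH2O = 14.0 × 0.046 L/cmH2O = 0.644 s.
Passive exhalation: V(t)/V₀ = e^(−t/τ) = e^(−0.82/0.644) = 0.2799.
Fraction remaining = 0.2799 → 27.99%.

28.0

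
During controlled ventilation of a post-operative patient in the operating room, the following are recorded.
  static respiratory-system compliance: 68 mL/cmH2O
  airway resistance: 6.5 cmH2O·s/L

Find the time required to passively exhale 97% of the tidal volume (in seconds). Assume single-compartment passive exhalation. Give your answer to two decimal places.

1.55

τ = R × C = 6.5 × 68 mL/cmH2O = 6.5 × 0.068 L/cmH2O = 0.442 s.
Exhaled fraction f = 1 − e^(−t/τ) → t = −τ·ln(1 − f) = −0.442·ln(0.03) = 1.55 s.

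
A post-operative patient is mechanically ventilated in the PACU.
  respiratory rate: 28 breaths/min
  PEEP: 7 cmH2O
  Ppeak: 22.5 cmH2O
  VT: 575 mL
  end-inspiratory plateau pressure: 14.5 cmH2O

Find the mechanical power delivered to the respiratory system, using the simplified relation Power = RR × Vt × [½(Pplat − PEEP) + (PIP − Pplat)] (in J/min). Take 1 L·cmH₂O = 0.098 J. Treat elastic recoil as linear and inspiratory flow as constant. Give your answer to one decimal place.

18.5

Per-breath work = Vt × [½(Pplat−PEEP) + (PIP−Pplat)] = 0.575 × [0.5×7.5 + 8.0] = 0.575 × 11.75 = 6.756 L·cmH2O.
Power = 28 × 6.756 = 189.17 L·cmH2O/min.
× 0.098 J/(L·cmH2O) → 18.539 J/min.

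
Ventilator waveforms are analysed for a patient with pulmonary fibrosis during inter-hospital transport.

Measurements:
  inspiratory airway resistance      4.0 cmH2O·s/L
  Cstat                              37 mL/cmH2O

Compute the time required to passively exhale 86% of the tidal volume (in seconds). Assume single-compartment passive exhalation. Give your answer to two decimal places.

0.29

τ = R × C = 4.0 × 37 mL/cmH2O = 4.0 × 0.037 L/cmH2O = 0.148 s.
Exhaled fraction f = 1 − e^(−t/τ) → t = −τ·ln(1 − f) = −0.148·ln(0.14) = 0.291 s.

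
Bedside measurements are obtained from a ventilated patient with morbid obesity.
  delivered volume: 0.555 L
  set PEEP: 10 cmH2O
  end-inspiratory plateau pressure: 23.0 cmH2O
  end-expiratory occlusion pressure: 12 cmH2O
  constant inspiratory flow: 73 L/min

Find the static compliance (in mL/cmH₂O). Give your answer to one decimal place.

50.5

End-expiratory occlusion gives total PEEP = 12 cmH2O (intrinsic PEEP = 12 − 10 = 2). Use total PEEP for the elastic gradient.
Cstat = Vt / (Pplat − PEEPtotal) = 555 / (23.0 − 12) = 555 / 11.0 = 50.455 mL/cmH2O.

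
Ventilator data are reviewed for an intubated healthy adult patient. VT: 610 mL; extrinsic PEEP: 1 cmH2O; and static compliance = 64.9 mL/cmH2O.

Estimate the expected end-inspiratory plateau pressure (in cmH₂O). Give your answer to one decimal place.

10.4

Pplat = PEEP + Vt / Cstat = 1 + 610 / 64.9 = 1 + 9.399 = 10.399 cmH2O.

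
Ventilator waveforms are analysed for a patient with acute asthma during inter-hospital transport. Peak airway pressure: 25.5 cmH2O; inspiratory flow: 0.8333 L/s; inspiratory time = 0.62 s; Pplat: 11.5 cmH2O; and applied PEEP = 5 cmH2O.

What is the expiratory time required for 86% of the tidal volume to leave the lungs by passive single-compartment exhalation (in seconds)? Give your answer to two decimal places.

2.63

Vt = flow × Ti = 0.8333 L/s × 0.62 s × 1000 mL/L = 516.65 mL.
R = (PIP − Pplat)/V̇ = (25.5 − 11.5) / 0.8333 = 14.0/0.8333 = 16.801 cmH2O·s/L.
C = Vt/(Pplat − PEEP) = 516.65 / (11.5 − 5) = 516.65/6.5 = 79.485 mL/cmH2O.
τ = R × C = 16.801 × 0.07949 L/cmH2O = 1.336 s.
t = −τ·ln(1 − 0.86) = −1.336·ln(0.14) = 2.627 s.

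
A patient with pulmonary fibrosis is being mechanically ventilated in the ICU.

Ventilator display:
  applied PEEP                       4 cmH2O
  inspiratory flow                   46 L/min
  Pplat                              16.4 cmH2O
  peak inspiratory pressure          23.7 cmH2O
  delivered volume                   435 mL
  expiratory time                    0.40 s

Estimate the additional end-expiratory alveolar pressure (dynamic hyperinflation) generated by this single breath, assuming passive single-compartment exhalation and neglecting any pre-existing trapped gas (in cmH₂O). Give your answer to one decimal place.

3.7

Flow: 46 L/min ÷ 60 = 0.7667 L/s.
R = (PIP − Pplat)/V̇ = (23.7 − 16.4) / 0.7667 = 7.3/0.7667 = 9.521 cmH2O·s/L.
C = Vt/(Pplat − PEEP) = 435.0 / (16.4 − 4) = 435.0/12.4 = 35.081 mL/cmH2O.
τ = R × C = 9.521 × 0.03508 L/cmH2O = 0.334 s.
Fraction remaining = e^(−Te/τ) = e^(−0.40/0.334) = 0.3019; trapped volume = 435.0 × 0.3019 = 131.33 mL.
Additional alveolar pressure from trapping ≈ V_trapped / C = 131.33 / 35.081 = 3.744 cmH2O.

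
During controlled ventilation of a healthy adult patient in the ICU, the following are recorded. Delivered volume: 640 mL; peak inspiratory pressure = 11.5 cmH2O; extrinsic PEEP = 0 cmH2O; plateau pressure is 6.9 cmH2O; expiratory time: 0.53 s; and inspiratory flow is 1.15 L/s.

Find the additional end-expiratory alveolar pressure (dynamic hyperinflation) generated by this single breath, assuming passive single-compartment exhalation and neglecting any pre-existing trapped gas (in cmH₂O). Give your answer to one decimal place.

R = (PIP − Pplat)/V̇ = (11.5 − 6.9) / 1.15 = 4.6/1.15 = 4.0 cmH2O·s/L.
C = Vt/(Pplat − PEEP) = 640.0 / (6.9 − 0) = 640.0/6.9 = 92.754 mL/cmH2O.
τ = R × C = 4.0 × 0.09275 L/cmH2O = 0.371 s.
Fraction remaining = e^(−Te/τ) = e^(−0.53/0.371) = 0.2397; trapped volume = 640.0 × 0.2397 = 153.41 mL.
Additional alveolar pressure from trapping ≈ V_trapped / C = 153.41 / 92.754 = 1.654 cmH2O.

1.7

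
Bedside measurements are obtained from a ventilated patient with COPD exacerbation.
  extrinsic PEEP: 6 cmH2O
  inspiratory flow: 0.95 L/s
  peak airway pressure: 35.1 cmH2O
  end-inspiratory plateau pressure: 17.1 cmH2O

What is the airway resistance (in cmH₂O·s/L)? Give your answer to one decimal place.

18.9

Raw = (PIP − Pplat) / flow = (35.1 − 17.1) / 0.95 = 18.0 / 0.95 = 18.947 cmH2O·s/L.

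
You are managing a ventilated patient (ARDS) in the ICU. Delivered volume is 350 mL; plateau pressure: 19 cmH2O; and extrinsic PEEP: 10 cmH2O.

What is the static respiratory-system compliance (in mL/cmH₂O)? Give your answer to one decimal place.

Cstat = Vt / (Pplat − PEEP) = 350 / (19 − 10) = 350 / 9.0 = 38.889 mL/cmH2O.

38.9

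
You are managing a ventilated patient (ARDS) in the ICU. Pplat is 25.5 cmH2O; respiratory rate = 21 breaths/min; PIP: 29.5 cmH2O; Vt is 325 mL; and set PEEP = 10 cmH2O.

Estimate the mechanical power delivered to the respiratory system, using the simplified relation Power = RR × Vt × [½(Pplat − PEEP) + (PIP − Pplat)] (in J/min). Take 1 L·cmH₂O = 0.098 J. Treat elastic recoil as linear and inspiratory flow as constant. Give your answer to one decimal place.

Per-breath work = Vt × [½(Pplat−PEEP) + (PIP−Pplat)] = 0.325 × [0.5×15.5 + 4.0] = 0.325 × 11.75 = 3.819 L·cmH2O.
Power = 21 × 3.819 = 80.199 L·cmH2O/min.
× 0.098 J/(L·cmH2O) → 7.86 J/min.

7.9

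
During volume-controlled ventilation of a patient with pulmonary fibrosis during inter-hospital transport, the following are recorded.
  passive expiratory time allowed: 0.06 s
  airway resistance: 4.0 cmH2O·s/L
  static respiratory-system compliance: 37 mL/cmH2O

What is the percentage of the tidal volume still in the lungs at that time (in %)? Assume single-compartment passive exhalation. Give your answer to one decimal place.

τ = R × C = 4.0 × 37 mL/cmH2O = 4.0 × 0.037 L/cmH2O = 0.148 s.
Passive exhalation: V(t)/V₀ = e^(−t/τ) = e^(−0.06/0.148) = 0.6667.
Fraction remaining = 0.6667 → 66.67%.

66.7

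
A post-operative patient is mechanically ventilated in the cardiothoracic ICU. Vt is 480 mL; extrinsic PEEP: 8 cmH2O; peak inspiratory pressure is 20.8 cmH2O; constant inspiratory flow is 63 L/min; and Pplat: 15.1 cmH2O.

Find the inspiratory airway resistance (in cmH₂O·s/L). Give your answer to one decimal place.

Flow: 63 L/min ÷ 60 = 1.05 L/s.
Raw = (PIP − Pplat) / flow = (20.8 − 15.1) / 1.05 = 5.7 / 1.05 = 5.429 cmH2O·s/L.

5.4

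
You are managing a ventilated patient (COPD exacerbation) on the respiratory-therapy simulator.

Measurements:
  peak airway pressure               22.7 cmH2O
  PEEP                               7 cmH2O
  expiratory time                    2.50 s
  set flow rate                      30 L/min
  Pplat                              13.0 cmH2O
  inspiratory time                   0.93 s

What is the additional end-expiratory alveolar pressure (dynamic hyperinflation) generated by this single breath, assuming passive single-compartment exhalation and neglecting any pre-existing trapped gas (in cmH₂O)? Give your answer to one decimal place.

1.1

Flow: 30 L/min ÷ 60 = 0.5 L/s.
Vt = flow × Ti = 0.5 L/s × 0.93 s × 1000 mL/L = 465.0 mL.
R = (PIP − Pplat)/V̇ = (22.7 − 13.0) / 0.5 = 9.7/0.5 = 19.4 cmH2O·s/L.
C = Vt/(Pplat − PEEP) = 465.0 / (13.0 − 7) = 465.0/6.0 = 77.5 mL/cmH2O.
τ = R × C = 19.4 × 0.0775 L/cmH2O = 1.504 s.
Fraction remaining = e^(−Te/τ) = e^(−2.50/1.504) = 0.1897; trapped volume = 465.0 × 0.1897 = 88.211 mL.
Additional alveolar pressure from trapping ≈ V_trapped / C = 88.211 / 77.5 = 1.138 cmH2O.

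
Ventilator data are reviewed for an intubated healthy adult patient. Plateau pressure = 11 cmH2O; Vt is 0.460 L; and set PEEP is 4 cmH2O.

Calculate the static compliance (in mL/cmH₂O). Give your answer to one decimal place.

Cstat = Vt / (Pplat − PEEP) = 460 / (11 − 4) = 460 / 7.0 = 65.714 mL/cmH2O.

65.7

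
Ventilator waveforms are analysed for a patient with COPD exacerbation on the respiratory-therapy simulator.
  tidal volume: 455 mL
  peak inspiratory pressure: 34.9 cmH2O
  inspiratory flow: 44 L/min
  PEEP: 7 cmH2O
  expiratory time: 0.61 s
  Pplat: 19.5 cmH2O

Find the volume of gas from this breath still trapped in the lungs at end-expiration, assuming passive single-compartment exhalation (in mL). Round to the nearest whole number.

Flow: 44 L/min ÷ 60 = 0.7333 L/s.
R = (PIP − Pplat)/V̇ = (34.9 − 19.5) / 0.7333 = 15.4/0.7333 = 21.001 cmH2O·s/L.
C = Vt/(Pplat − PEEP) = 455.0 / (19.5 − 7) = 455.0/12.5 = 36.4 mL/cmH2O.
τ = R × C = 21.001 × 0.0364 L/cmH2O = 0.7644 s.
Fraction remaining = e^(−Te/τ) = e^(−0.61/0.7644) = 0.4502.
Trapped volume = 455.0 × 0.4502 = 204.84 mL.

205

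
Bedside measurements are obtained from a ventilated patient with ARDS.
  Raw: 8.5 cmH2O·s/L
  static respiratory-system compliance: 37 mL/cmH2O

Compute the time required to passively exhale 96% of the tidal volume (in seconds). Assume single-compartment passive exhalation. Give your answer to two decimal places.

τ = R × C = 8.5 × 37 mL/cmH2O = 8.5 × 0.037 L/cmH2O = 0.3145 s.
Exhaled fraction f = 1 − e^(−t/τ) → t = −τ·ln(1 − f) = −0.3145·ln(0.04) = 1.012 s.

1.01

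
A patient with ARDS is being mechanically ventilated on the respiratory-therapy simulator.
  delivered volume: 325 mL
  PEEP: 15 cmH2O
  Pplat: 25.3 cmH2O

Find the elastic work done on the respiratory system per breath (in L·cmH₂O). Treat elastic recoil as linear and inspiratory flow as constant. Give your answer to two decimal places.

1.67

Elastic work ≈ ½ × (Pplat − PEEP) × Vt = 0.5 × (25.3 − 15) × 0.325 L = 0.5 × 10.3 × 0.325 = 1.674 L·cmH2O.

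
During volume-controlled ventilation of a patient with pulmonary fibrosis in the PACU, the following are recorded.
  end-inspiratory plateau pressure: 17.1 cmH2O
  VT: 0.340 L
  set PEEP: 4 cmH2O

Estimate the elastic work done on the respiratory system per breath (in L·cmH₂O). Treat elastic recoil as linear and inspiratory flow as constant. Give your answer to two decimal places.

Elastic work ≈ ½ × (Pplat − PEEP) × Vt = 0.5 × (17.1 − 4) × 0.340 L = 0.5 × 13.1 × 0.340 = 2.227 L·cmH2O.

2.23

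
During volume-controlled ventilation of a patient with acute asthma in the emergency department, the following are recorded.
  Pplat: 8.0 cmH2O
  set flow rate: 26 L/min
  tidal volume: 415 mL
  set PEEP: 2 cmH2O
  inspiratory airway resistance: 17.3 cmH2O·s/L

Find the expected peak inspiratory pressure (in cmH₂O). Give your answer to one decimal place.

15.5

Flow: 26 L/min ÷ 60 = 0.4333 L/s.
PIP = Pplat + Raw × flow = 8.0 + 17.3 × 0.4333 = 8.0 + 7.496 = 15.496 cmH2O.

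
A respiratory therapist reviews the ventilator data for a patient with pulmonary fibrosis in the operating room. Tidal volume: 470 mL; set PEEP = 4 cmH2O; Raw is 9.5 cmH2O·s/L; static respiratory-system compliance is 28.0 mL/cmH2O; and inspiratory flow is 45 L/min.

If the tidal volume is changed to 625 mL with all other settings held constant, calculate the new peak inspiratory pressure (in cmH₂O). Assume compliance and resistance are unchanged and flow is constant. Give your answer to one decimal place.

Flow: 45 L/min ÷ 60 = 0.75 L/s.
PIP = Vt/C + R·V̇ + PEEP (constant-flow equation of motion).
Only the elastic term changes: ΔPIP = ΔVt / C = (625 − 470) / 28.0 = 5.536 cmH2O.
Original PIP = 470/28.0 + 9.5×0.75 + 4 = 27.911 cmH2O; new PIP = 27.911 + (5.536) = 33.447 cmH2O.

33.4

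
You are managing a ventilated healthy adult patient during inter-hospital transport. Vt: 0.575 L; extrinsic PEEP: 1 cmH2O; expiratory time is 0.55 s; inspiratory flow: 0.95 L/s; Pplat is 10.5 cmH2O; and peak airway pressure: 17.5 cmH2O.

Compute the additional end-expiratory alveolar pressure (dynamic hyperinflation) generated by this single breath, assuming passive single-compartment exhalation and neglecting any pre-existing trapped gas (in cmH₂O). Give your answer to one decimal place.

2.8

R = (PIP − Pplat)/V̇ = (17.5 − 10.5) / 0.95 = 7.0/0.95 = 7.368 cmH2O·s/L.
C = Vt/(Pplat − PEEP) = 575.0 / (10.5 − 1) = 575.0/9.5 = 60.526 mL/cmH2O.
τ = R × C = 7.368 × 0.06053 L/cmH2O = 0.446 s.
Fraction remaining = e^(−Te/τ) = e^(−0.55/0.446) = 0.2914; trapped volume = 575.0 × 0.2914 = 167.56 mL.
Additional alveolar pressure from trapping ≈ V_trapped / C = 167.56 / 60.526 = 2.768 cmH2O.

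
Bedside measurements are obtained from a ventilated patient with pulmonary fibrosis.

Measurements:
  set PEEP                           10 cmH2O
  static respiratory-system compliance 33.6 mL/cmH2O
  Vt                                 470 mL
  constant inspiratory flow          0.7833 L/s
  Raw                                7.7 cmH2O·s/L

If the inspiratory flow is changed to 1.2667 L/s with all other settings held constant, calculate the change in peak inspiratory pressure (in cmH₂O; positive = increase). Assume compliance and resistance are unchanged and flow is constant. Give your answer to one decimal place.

3.7

PIP = Vt/C + R·V̇ + PEEP (constant-flow equation of motion).
Only the resistive term changes: ΔPIP = R × ΔV̇ = 7.7 × (1.2667 − 0.7833) = 7.7 × 0.4834 = 3.722 cmH2O.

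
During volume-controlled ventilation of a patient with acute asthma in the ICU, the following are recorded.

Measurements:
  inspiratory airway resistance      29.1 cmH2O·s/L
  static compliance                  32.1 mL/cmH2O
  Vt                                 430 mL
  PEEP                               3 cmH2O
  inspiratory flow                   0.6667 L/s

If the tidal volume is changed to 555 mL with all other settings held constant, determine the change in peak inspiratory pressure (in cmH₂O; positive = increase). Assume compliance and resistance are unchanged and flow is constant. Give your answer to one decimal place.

PIP = Vt/C + R·V̇ + PEEP (constant-flow equation of motion).
Only the elastic term changes: ΔPIP = ΔVt / C = (555 − 430) / 32.1 = 3.894 cmH2O.

3.9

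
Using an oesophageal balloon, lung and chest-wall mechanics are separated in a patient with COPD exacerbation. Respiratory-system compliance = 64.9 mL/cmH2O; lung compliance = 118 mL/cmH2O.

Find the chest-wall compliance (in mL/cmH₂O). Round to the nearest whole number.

144

1/Ccw = 1/Crs − 1/CL.
1/Ccw = 1/64.9 − 1/118 = 0.006934.
Ccw = 144.22 mL/cmH2O.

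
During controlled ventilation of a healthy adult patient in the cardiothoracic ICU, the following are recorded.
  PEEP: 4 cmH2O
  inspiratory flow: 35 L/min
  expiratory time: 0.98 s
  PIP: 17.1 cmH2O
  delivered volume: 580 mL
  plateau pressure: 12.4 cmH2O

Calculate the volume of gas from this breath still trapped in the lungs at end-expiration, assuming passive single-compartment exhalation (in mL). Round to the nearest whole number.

Flow: 35 L/min ÷ 60 = 0.5833 L/s.
R = (PIP − Pplat)/V̇ = (17.1 − 12.4) / 0.5833 = 4.7/0.5833 = 8.058 cmH2O·s/L.
C = Vt/(Pplat − PEEP) = 580.0 / (12.4 − 4) = 580.0/8.4 = 69.048 mL/cmH2O.
τ = R × C = 8.058 × 0.06905 L/cmH2O = 0.5564 s.
Fraction remaining = e^(−Te/τ) = e^(−0.98/0.5564) = 0.1718.
Trapped volume = 580.0 × 0.1718 = 99.644 mL.

100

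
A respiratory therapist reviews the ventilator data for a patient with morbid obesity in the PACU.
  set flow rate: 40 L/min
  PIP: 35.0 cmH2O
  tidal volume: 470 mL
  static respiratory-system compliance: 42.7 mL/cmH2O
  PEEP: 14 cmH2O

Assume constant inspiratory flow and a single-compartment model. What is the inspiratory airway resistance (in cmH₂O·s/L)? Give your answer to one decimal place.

15.0

Flow: 40 L/min ÷ 60 = 0.6667 L/s.
Equation of motion (constant flow): PIP = Vt/C + R·V̇ + PEEP.
R·V̇ = PIP − Vt/C − PEEP = 35.0 − 470/42.7 − 14 = 35.0 − 11.007 − 14 = 9.993 cmH2O.
R = 9.993 / 0.6667 = 14.989 cmH2O·s/L.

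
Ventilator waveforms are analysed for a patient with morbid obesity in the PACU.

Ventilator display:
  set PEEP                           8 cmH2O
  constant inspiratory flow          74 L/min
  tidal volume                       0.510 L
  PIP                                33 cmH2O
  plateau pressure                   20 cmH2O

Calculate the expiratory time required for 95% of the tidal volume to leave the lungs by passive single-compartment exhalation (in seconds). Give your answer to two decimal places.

1.34

Flow: 74 L/min ÷ 60 = 1.2333 L/s.
R = (PIP − Pplat)/V̇ = (33 − 20) / 1.2333 = 13.0/1.2333 = 10.541 cmH2O·s/L.
C = Vt/(Pplat − PEEP) = 510.0 / (20 − 8) = 510.0/12.0 = 42.5 mL/cmH2O.
τ = R × C = 10.541 × 0.0425 L/cmH2O = 0.448 s.
t = −τ·ln(1 − 0.95) = −0.448·ln(0.05) = 1.342 s.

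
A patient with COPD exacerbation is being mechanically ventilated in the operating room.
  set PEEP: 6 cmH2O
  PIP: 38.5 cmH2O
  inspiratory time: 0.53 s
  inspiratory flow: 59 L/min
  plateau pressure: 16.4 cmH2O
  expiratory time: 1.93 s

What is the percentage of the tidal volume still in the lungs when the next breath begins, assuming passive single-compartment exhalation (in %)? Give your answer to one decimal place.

Flow: 59 L/min ÷ 60 = 0.9833 L/s.
Vt = flow × Ti = 0.9833 L/s × 0.53 s × 1000 mL/L = 521.15 mL.
R = (PIP − Pplat)/V̇ = (38.5 − 16.4) / 0.9833 = 22.1/0.9833 = 22.475 cmH2O·s/L.
C = Vt/(Pplat − PEEP) = 521.15 / (16.4 − 6) = 521.15/10.4 = 50.111 mL/cmH2O.
τ = R × C = 22.475 × 0.05011 L/cmH2O = 1.126 s.
Fraction remaining at end-expiration = e^(−Te/τ) = e^(−1.93/1.126) = 0.1801 → 18.01%.

18.0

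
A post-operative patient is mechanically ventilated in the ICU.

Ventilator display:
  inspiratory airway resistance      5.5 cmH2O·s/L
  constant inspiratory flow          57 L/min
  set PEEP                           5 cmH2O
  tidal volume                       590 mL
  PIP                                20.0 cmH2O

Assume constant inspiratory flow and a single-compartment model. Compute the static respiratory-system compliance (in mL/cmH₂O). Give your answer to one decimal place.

60.4

Flow: 57 L/min ÷ 60 = 0.95 L/s.
Equation of motion (constant flow): PIP = Vt/C + R·V̇ + PEEP.
Vt/C = PIP − R·V̇ − PEEP = 20.0 − 5.5×0.95 − 5 = 20.0 − 5.225 − 5 = 9.775 cmH2O.
C = Vt / 9.775 = 590 / 9.775 = 60.358 mL/cmH2O.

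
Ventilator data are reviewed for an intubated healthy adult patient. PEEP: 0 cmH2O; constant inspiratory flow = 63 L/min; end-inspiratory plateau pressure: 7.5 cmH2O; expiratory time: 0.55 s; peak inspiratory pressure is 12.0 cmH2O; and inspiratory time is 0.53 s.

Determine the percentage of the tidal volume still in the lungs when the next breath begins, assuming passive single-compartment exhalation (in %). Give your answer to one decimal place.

17.7

Flow: 63 L/min ÷ 60 = 1.05 L/s.
Vt = flow × Ti = 1.05 L/s × 0.53 s × 1000 mL/L = 556.5 mL.
R = (PIP − Pplat)/V̇ = (12.0 − 7.5) / 1.05 = 4.5/1.05 = 4.286 cmH2O·s/L.
C = Vt/(Pplat − PEEP) = 556.5 / (7.5 − 0) = 556.5/7.5 = 74.2 mL/cmH2O.
τ = R × C = 4.286 × 0.0742 L/cmH2O = 0.318 s.
Fraction remaining at end-expiration = e^(−Te/τ) = e^(−0.55/0.318) = 0.1774 → 17.74%.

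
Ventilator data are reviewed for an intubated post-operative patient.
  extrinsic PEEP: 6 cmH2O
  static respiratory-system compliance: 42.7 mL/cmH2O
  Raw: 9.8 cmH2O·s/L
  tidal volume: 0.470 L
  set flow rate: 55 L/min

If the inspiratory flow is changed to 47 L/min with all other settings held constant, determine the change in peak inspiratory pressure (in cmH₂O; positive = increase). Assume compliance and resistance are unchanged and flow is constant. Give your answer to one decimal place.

Flow: 55 L/min ÷ 60 = 0.9167 L/s.
New flow: 47 L/min ÷ 60 = 0.7833 L/s.
PIP = Vt/C + R·V̇ + PEEP (constant-flow equation of motion).
Only the resistive term changes: ΔPIP = R × ΔV̇ = 9.8 × (0.7833 − 0.9167) = 9.8 × -0.1334 = -1.307 cmH2O.

-1.3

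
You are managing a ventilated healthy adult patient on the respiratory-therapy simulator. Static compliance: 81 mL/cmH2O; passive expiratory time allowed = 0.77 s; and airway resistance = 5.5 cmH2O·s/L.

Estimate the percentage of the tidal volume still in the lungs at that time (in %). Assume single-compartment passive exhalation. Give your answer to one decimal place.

τ = R × C = 5.5 × 81 mL/cmH2O = 5.5 × 0.081 L/cmH2O = 0.4455 s.
Passive exhalation: V(t)/V₀ = e^(−t/τ) = e^(−0.77/0.4455) = 0.1776.
Fraction remaining = 0.1776 → 17.76%.

17.8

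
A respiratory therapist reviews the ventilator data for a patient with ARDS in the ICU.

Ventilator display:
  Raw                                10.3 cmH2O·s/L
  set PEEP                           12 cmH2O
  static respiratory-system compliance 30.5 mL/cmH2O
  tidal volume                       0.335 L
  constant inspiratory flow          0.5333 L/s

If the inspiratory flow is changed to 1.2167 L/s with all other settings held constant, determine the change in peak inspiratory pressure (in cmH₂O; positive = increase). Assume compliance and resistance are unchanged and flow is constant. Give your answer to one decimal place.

PIP = Vt/C + R·V̇ + PEEP (constant-flow equation of motion).
Only the resistive term changes: ΔPIP = R × ΔV̇ = 10.3 × (1.2167 − 0.5333) = 10.3 × 0.6834 = 7.039 cmH2O.

7.0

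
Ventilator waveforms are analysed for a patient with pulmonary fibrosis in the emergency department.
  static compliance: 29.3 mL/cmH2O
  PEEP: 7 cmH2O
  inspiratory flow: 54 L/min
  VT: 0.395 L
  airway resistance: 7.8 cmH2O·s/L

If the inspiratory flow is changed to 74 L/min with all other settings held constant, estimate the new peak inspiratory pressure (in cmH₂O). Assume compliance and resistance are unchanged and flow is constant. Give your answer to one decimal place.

Flow: 54 L/min ÷ 60 = 0.9 L/s.
New flow: 74 L/min ÷ 60 = 1.2333 L/s.
PIP = Vt/C + R·V̇ + PEEP (constant-flow equation of motion).
Only the resistive term changes: ΔPIP = R × ΔV̇ = 7.8 × (1.2333 − 0.9) = 7.8 × 0.3333 = 2.6 cmH2O.
Original PIP = 395/29.3 + 7.8×0.9 + 7 = 27.501 cmH2O; new PIP = 27.501 + (2.6) = 30.101 cmH2O.

30.1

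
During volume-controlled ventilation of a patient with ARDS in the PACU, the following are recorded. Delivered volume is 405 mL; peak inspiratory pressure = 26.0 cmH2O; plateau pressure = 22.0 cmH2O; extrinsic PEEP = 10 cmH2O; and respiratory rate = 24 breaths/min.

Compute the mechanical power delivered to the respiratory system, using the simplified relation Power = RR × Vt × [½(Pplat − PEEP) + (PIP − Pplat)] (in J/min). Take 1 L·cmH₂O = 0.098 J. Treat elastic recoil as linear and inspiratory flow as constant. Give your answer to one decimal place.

9.5

Per-breath work = Vt × [½(Pplat−PEEP) + (PIP−Pplat)] = 0.405 × [0.5×12.0 + 4.0] = 0.405 × 10.0 = 4.05 L·cmH2O.
Power = 24 × 4.05 = 97.2 L·cmH2O/min.
× 0.098 J/(L·cmH2O) → 9.526 J/min.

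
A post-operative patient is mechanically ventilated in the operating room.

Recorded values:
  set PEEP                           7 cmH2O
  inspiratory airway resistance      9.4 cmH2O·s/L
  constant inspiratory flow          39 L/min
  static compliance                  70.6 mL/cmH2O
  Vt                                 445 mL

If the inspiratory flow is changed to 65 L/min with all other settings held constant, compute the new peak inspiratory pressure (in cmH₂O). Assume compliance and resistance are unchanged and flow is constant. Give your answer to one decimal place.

23.5

Flow: 39 L/min ÷ 60 = 0.65 L/s.
New flow: 65 L/min ÷ 60 = 1.0833 L/s.
PIP = Vt/C + R·V̇ + PEEP (constant-flow equation of motion).
Only the resistive term changes: ΔPIP = R × ΔV̇ = 9.4 × (1.0833 − 0.65) = 9.4 × 0.4333 = 4.073 cmH2O.
Original PIP = 445/70.6 + 9.4×0.65 + 7 = 19.413 cmH2O; new PIP = 19.413 + (4.073) = 23.486 cmH2O.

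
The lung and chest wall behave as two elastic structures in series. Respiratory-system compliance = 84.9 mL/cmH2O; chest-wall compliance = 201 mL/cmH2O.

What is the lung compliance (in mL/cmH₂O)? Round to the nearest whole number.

1/CL = 1/Crs − 1/Ccw.
1/CL = 1/84.9 − 1/201 = 0.006803.
CL = 146.99 mL/cmH2O.

147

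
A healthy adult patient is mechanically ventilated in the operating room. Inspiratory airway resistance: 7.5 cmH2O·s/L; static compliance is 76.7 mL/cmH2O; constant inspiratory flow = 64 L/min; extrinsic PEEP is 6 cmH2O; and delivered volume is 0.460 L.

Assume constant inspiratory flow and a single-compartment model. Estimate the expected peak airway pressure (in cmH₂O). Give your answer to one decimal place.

20.0

Flow: 64 L/min ÷ 60 = 1.0667 L/s.
Equation of motion (constant flow): PIP = Vt/C + R·V̇ + PEEP.
PIP = 460/76.7 + 7.5×1.0667 + 6 = 5.997 + 8.0 + 6 = 19.997 cmH2O.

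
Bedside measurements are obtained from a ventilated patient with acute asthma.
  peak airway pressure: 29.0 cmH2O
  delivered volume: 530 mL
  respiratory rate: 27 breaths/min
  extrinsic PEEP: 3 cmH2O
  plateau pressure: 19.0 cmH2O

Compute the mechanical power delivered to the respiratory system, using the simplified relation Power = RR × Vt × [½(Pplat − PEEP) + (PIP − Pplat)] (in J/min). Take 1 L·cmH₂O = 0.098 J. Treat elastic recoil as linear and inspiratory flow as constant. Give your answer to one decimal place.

Per-breath work = Vt × [½(Pplat−PEEP) + (PIP−Pplat)] = 0.530 × [0.5×16.0 + 10.0] = 0.530 × 18.0 = 9.54 L·cmH2O.
Power = 27 × 9.54 = 257.58 L·cmH2O/min.
× 0.098 J/(L·cmH2O) → 25.243 J/min.

25.2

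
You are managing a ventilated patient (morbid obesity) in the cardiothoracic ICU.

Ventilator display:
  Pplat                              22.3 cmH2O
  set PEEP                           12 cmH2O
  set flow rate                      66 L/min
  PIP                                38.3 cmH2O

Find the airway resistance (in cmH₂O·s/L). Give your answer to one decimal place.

14.5

Flow: 66 L/min ÷ 60 = 1.1 L/s.
Raw = (PIP − Pplat) / flow = (38.3 − 22.3) / 1.1 = 16.0 / 1.1 = 14.545 cmH2O·s/L.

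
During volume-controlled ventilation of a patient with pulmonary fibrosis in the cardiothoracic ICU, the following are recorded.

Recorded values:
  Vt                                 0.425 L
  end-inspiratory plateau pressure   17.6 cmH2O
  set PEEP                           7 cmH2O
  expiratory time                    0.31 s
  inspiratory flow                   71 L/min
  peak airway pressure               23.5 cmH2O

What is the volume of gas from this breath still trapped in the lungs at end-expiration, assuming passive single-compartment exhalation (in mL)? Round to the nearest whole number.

90

Flow: 71 L/min ÷ 60 = 1.1833 L/s.
R = (PIP − Pplat)/V̇ = (23.5 − 17.6) / 1.1833 = 5.9/1.1833 = 4.986 cmH2O·s/L.
C = Vt/(Pplat − PEEP) = 425.0 / (17.6 − 7) = 425.0/10.6 = 40.094 mL/cmH2O.
τ = R × C = 4.986 × 0.04009 L/cmH2O = 0.1999 s.
Fraction remaining = e^(−Te/τ) = e^(−0.31/0.1999) = 0.2121.
Trapped volume = 425.0 × 0.2121 = 90.143 mL.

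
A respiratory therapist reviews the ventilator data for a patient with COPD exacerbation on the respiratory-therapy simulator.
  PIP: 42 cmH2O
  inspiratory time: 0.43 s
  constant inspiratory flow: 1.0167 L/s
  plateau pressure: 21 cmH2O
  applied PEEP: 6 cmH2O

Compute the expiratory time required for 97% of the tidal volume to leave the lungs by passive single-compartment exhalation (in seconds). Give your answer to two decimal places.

Vt = flow × Ti = 1.0167 L/s × 0.43 s × 1000 mL/L = 437.18 mL.
R = (PIP − Pplat)/V̇ = (42 − 21) / 1.0167 = 21.0/1.0167 = 20.655 cmH2O·s/L.
C = Vt/(Pplat − PEEP) = 437.18 / (21 − 6) = 437.18/15.0 = 29.145 mL/cmH2O.
τ = R × C = 20.655 × 0.02915 L/cmH2O = 0.6021 s.
t = −τ·ln(1 − 0.97) = −0.6021·ln(0.03) = 2.111 s.

2.11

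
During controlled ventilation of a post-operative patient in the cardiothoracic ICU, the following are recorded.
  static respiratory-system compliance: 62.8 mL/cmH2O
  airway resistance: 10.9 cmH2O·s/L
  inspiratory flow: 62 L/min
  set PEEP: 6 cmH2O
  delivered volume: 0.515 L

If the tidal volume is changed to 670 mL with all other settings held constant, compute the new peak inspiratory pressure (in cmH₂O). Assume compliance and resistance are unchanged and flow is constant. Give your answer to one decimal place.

27.9

Flow: 62 L/min ÷ 60 = 1.0333 L/s.
PIP = Vt/C + R·V̇ + PEEP (constant-flow equation of motion).
Only the elastic term changes: ΔPIP = ΔVt / C = (670 − 515) / 62.8 = 2.468 cmH2O.
Original PIP = 515/62.8 + 10.9×1.0333 + 6 = 25.464 cmH2O; new PIP = 25.464 + (2.468) = 27.932 cmH2O.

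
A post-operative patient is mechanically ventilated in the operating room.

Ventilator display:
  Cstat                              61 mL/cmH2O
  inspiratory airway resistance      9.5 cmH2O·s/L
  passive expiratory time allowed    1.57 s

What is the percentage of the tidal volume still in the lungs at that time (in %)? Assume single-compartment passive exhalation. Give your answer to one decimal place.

τ = R × C = 9.5 × 61 mL/cmH2O = 9.5 × 0.061 L/cmH2O = 0.5795 s.
Passive exhalation: V(t)/V₀ = e^(−t/τ) = e^(−1.57/0.5795) = 0.06659.
Fraction remaining = 0.06659 → 6.659%.

6.7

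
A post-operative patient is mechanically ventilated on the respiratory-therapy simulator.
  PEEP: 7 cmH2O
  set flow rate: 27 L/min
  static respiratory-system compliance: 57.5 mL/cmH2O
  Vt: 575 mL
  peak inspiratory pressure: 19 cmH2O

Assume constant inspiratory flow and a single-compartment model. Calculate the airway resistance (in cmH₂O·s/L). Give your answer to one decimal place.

4.4

Flow: 27 L/min ÷ 60 = 0.45 L/s.
Equation of motion (constant flow): PIP = Vt/C + R·V̇ + PEEP.
R·V̇ = PIP − Vt/C − PEEP = 19 − 575/57.5 − 7 = 19 − 10.0 − 7 = 2.0 cmH2O.
R = 2.0 / 0.45 = 4.444 cmH2O·s/L.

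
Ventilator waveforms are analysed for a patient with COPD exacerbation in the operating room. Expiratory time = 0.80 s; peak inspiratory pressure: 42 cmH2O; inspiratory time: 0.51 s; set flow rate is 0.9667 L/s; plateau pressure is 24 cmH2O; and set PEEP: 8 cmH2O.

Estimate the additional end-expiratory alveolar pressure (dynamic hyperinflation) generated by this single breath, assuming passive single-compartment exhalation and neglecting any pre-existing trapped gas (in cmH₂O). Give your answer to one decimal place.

Vt = flow × Ti = 0.9667 L/s × 0.51 s × 1000 mL/L = 493.02 mL.
R = (PIP − Pplat)/V̇ = (42 − 24) / 0.9667 = 18.0/0.9667 = 18.62 cmH2O·s/L.
C = Vt/(Pplat − PEEP) = 493.02 / (24 − 8) = 493.02/16.0 = 30.814 mL/cmH2O.
τ = R × C = 18.62 × 0.03081 L/cmH2O = 0.5737 s.
Fraction remaining = e^(−Te/τ) = e^(−0.80/0.5737) = 0.248; trapped volume = 493.02 × 0.248 = 122.27 mL.
Additional alveolar pressure from trapping ≈ V_trapped / C = 122.27 / 30.814 = 3.968 cmH2O.

4.0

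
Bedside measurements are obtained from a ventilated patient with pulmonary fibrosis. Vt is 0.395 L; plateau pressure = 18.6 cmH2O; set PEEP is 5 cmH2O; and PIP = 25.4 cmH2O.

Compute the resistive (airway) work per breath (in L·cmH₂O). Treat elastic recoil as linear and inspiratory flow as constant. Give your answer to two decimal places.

2.69

With constant inspiratory flow the resistive pressure is constant at PIP − Pplat = 25.4 − 18.6 = 6.8 cmH2O, so resistive work = 6.8 × 0.395 = 2.686 L·cmH2O.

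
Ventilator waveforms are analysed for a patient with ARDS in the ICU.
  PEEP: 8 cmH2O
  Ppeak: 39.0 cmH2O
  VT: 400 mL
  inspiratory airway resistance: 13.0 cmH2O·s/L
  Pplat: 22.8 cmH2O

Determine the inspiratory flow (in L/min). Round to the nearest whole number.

75

flow = (PIP − Pplat) / Raw = (39.0 − 22.8) / 13.0 = 1.246 L/s × 60 = 74.76 L/min.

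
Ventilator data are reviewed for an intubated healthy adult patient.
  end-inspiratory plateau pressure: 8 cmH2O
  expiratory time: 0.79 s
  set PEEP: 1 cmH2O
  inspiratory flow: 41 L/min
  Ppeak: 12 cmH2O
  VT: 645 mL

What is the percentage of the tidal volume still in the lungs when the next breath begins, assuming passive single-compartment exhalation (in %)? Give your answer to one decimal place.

23.1

Flow: 41 L/min ÷ 60 = 0.6833 L/s.
R = (PIP − Pplat)/V̇ = (12 − 8) / 0.6833 = 4.0/0.6833 = 5.854 cmH2O·s/L.
C = Vt/(Pplat − PEEP) = 645.0 / (8 − 1) = 645.0/7.0 = 92.143 mL/cmH2O.
τ = R × C = 5.854 × 0.09214 L/cmH2O = 0.5394 s.
Fraction remaining at end-expiration = e^(−Te/τ) = e^(−0.79/0.5394) = 0.2312 → 23.12%.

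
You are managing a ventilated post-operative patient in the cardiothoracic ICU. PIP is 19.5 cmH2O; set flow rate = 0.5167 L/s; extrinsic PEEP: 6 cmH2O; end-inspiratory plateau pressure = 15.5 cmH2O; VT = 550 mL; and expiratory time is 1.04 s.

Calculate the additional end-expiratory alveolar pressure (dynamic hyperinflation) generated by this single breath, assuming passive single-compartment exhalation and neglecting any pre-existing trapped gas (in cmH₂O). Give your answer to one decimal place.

R = (PIP − Pplat)/V̇ = (19.5 − 15.5) / 0.5167 = 4.0/0.5167 = 7.741 cmH2O·s/L.
C = Vt/(Pplat − PEEP) = 550.0 / (15.5 − 6) = 550.0/9.5 = 57.895 mL/cmH2O.
τ = R × C = 7.741 × 0.0579 L/cmH2O = 0.4482 s.
Fraction remaining = e^(−Te/τ) = e^(−1.04/0.4482) = 0.09824; trapped volume = 550.0 × 0.09824 = 54.032 mL.
Additional alveolar pressure from trapping ≈ V_trapped / C = 54.032 / 57.895 = 0.9333 cmH2O.

0.9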